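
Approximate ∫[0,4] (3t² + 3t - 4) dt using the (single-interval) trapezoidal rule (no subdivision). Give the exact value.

104

T = (b−a)/2 · [f(0) + f(4)] = 2·[(-4) + 56] = 104.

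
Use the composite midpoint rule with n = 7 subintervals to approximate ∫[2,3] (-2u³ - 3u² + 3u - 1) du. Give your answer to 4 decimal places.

-44.9694

h = (3 − 2)/7 = 0.142857.
Midpoints m₁,…,m₇ = 2.071429, 2.214286, 2.357143, 2.5, 2.642857, 2.785714, 2.928571.
f(m₁)=-25.434402, f(m₂)=-30.779883, f(m₃)=-36.790087, f(m₄)=-43.5, f(m₅)=-50.944606, f(m₆)=-59.158892, f(m₇)=-68.177843.
h·[f(m₁) + f(m₂) + f(m₃) + f(m₄) + f(m₅) + f(m₆) + f(m₇)] = 0.142857·(-314.785714) = -44.9694.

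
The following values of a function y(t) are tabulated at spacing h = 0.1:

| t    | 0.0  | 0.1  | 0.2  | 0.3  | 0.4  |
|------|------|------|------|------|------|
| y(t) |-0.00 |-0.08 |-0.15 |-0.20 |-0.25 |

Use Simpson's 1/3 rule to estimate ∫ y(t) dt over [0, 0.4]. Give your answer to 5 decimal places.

-0.05567

h = 0.1, n = 4.
(h/3)·[y₀ + 4y₁ + 2y₂ + 4y₃ + y₄] = 0.033333·(-1.67) = -0.05567.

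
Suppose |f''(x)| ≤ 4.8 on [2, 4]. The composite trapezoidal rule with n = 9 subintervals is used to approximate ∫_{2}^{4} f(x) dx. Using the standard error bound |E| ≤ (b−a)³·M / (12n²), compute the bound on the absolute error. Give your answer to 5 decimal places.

|E| ≤ (2)³·4.8 / (12·9²) = 38.4/972 = 0.03951.

0.03951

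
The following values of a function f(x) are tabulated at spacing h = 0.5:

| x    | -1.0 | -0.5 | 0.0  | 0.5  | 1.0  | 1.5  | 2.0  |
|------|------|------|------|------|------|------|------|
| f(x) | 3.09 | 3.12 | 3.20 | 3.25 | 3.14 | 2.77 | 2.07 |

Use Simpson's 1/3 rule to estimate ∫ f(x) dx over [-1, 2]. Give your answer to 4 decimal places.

h = 0.5, n = 6.
(h/3)·[y₀ + 4y₁ + 2y₂ + 4y₃ + 2y₄ + 4y₅ + y₆] = 0.166667·(54.40) = 9.0667.

9.0667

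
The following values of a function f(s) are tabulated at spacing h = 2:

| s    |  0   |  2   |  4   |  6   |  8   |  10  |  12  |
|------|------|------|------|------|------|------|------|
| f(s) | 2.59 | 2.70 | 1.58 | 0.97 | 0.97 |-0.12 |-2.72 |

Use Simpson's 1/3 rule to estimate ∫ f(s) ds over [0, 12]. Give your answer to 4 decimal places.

h = 2, n = 6.
(h/3)·[y₀ + 4y₁ + 2y₂ + 4y₃ + 2y₄ + 4y₅ + y₆] = 0.666667·(19.17) = 12.7800.

12.7800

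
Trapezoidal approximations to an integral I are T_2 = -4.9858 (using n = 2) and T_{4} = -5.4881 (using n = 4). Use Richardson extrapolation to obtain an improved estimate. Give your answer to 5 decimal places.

-5.65553

R = (4·T_{4} − T_2) / 3 = (4·(-5.4881) − (-4.9858))/3 = (-16.9666)/3 = -5.65553.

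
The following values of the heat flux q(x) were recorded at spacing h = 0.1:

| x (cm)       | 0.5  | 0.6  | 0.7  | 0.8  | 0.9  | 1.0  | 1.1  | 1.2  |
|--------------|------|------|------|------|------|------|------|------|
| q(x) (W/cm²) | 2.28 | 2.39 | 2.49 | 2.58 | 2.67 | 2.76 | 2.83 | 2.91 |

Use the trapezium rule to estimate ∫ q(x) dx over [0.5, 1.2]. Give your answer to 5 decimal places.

h = 0.1, n = 7.
(h/2)·[y₀ + 2y₁ + 2y₂ + 2y₃ + 2y₄ + 2y₅ + 2y₆ + y₇] = 0.05·(36.63) = 1.83150.

1.83150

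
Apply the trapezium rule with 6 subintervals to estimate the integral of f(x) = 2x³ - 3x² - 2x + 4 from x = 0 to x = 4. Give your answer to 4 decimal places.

h = (4 − 0)/6 = 0.666667.
Nodes x₀,…,x₆ = 0, 0.666667, 1.333333, 2, 2.666667, 3.333333, 4.
f(x) = 2x³ - 3x² - 2x + 4: f₀=4, f₁=1.925926, f₂=0.740741, f₃=4, f₄=15.259259, f₅=38.074074, f₆=76.
(h/2)·[f₀ + 2f₁ + 2f₂ + 2f₃ + 2f₄ + 2f₅ + f₆] = 0.333333·(200) = 66.6667.

66.6667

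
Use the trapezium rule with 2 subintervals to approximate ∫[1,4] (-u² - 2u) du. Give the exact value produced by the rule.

-37.125

h = (4 − 1)/2 = 1.5.
Nodes u₀,…,u₂ = 1, 2.5, 4.
f(u) = -u² - 2u: f₀=-3, f₁=-11.25, f₂=-24.
(h/2)·[f₀ + 2f₁ + f₂] = 0.75·(-49.5) = -37.125.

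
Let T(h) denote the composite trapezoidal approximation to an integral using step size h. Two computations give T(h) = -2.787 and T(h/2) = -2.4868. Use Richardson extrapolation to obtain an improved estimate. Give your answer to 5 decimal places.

-2.38673

R = (4·T(h/2) − T(h)) / 3 = (4·(-2.4868) − (-2.787))/3 = (-7.1602)/3 = -2.38673.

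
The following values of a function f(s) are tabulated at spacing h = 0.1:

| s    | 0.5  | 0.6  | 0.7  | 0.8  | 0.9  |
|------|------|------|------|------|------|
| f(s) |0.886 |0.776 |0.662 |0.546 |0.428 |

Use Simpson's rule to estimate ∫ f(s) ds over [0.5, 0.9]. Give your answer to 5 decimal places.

0.26420

h = 0.1, n = 4.
(h/3)·[y₀ + 4y₁ + 2y₂ + 4y₃ + y₄] = 0.033333·(7.926) = 0.26420.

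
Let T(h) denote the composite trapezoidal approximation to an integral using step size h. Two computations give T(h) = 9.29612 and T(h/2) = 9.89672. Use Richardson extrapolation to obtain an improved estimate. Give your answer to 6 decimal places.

R = (4·T(h/2) − T(h)) / 3 = (4·9.89672 − 9.29612)/3 = (30.29076)/3 = 10.096920.

10.096920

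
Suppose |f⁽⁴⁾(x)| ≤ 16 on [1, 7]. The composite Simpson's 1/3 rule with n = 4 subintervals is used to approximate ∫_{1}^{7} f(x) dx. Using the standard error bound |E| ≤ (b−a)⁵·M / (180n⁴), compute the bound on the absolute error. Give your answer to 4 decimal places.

|E| ≤ (6)⁵·16 / (180·4⁴) = 124416/46080 = 2.7000.

2.7000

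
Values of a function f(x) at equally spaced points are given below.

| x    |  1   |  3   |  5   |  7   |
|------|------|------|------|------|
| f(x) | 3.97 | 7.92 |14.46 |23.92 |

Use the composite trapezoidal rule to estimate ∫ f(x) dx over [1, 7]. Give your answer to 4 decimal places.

72.6500

h = 2, n = 3.
(h/2)·[y₀ + 2y₁ + 2y₂ + y₃] = 1·(72.65) = 72.6500.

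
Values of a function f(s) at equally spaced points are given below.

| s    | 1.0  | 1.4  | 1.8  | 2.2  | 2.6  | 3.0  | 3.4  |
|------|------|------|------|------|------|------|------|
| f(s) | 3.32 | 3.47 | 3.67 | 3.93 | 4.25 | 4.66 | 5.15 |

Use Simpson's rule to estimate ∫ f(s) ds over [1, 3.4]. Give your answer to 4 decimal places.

h = 0.4, n = 6.
(h/3)·[y₀ + 4y₁ + 2y₂ + 4y₃ + 2y₄ + 4y₅ + y₆] = 0.133333·(72.55) = 9.6733.

9.6733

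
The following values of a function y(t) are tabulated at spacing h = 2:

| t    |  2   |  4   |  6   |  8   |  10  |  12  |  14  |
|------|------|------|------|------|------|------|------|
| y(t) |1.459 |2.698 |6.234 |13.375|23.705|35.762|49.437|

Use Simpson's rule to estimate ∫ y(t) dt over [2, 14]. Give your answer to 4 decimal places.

212.0760

h = 2, n = 6.
(h/3)·[y₀ + 4y₁ + 2y₂ + 4y₃ + 2y₄ + 4y₅ + y₆] = 0.666667·(318.114) = 212.0760.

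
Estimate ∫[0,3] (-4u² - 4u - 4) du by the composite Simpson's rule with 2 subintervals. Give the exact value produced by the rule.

-66

h = (3 − 0)/2 = 1.5.
Nodes u₀,…,u₂ = 0, 1.5, 3.
f(u) = -4u² - 4u - 4: f₀=-4, f₁=-19, f₂=-52.
(h/3)·[f₀ + 4f₁ + f₂] = 0.5·(-132) = -66.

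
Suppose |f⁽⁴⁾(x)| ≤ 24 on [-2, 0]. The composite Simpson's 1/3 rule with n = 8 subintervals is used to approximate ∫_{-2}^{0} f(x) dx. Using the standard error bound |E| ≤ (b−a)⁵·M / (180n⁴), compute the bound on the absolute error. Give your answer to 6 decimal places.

0.001042

|E| ≤ (2)⁵·24 / (180·8⁴) = 768/737280 = 0.001042.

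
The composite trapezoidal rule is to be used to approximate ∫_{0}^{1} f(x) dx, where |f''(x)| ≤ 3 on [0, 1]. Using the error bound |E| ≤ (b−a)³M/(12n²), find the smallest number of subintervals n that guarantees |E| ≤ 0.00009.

Need 3/(12n²) ≤ 0.00009.
n² ≥ 3/(12·0.00009) = 2777.78 ⇒ n ≥ 52.7046, so the smallest n is 53.

53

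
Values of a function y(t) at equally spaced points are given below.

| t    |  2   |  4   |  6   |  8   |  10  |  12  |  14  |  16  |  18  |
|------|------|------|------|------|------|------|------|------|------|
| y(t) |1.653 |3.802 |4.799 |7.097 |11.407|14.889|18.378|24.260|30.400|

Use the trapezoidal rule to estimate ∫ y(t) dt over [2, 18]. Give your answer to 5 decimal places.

201.31700

h = 2, n = 8.
(h/2)·[y₀ + 2y₁ + 2y₂ + 2y₃ + 2y₄ + 2y₅ + 2y₆ + 2y₇ + y₈] = 1·(201.317) = 201.31700.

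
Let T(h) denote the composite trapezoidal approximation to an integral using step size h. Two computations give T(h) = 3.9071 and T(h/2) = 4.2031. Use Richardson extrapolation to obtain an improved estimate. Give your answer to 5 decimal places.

R = (4·T(h/2) − T(h)) / 3 = (4·4.2031 − 3.9071)/3 = (12.9053)/3 = 4.30177.

4.30177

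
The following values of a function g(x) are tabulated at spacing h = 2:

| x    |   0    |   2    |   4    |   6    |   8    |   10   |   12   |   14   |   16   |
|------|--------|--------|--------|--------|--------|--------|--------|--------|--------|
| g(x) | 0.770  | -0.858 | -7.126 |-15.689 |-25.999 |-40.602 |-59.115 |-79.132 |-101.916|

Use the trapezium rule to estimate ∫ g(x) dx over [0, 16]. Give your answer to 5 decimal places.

-558.18800

h = 2, n = 8.
(h/2)·[y₀ + 2y₁ + 2y₂ + 2y₃ + 2y₄ + 2y₅ + 2y₆ + 2y₇ + y₈] = 1·(-558.188) = -558.18800.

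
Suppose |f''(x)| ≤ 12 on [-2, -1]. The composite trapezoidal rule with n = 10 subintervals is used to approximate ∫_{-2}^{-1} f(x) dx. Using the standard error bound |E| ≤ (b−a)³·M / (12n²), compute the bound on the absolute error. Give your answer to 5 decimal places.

|E| ≤ (1)³·12 / (12·10²) = 12/1200 = 0.01000.

0.01000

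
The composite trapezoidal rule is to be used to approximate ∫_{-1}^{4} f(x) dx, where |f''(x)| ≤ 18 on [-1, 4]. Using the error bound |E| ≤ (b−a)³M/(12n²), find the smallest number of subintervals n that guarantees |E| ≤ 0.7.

Need 2250/(12n²) ≤ 0.7.
n² ≥ 2250/(12·0.7) = 267.857 ⇒ n ≥ 16.3663, so the smallest n is 17.

17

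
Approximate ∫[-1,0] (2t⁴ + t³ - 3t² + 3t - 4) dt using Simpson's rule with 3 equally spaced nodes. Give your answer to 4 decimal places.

-6.3333

h = (0 − (-1))/2 = 0.5.
Nodes t₀,…,t₂ = -1, -0.5, 0.
f(t) = 2t⁴ + t³ - 3t² + 3t - 4: f₀=-9, f₁=-6.25, f₂=-4.
(h/3)·[f₀ + 4f₁ + f₂] = 0.166667·(-38) = -6.3333.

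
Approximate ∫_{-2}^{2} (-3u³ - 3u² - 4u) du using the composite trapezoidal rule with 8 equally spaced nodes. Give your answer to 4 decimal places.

-16.6531

h = (2 − (-2))/7 = 0.571429.
Nodes u₀,…,u₇ = -2, -1.428571, -0.857143, -0.285714, 0.285714, 0.857143, 1.428571, 2.
f(u) = -3u³ - 3u² - 4u: f₀=20, f₁=8.338192, f₂=3.113703, f₃=0.967930, f₄=-1.457726, f₅=-7.521866, f₆=-20.583090, f₇=-44.
(h/2)·[f₀ + 2f₁ + 2f₂ + 2f₃ + 2f₄ + 2f₅ + 2f₆ + f₇] = 0.285714·(-58.285714) = -16.6531.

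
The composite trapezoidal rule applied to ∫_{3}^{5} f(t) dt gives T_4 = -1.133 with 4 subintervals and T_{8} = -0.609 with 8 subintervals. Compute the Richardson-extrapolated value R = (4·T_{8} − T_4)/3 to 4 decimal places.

-0.4343

R = (4·T_{8} − T_4) / 3 = (4·(-0.609) − (-1.133))/3 = (-1.303)/3 = -0.4343.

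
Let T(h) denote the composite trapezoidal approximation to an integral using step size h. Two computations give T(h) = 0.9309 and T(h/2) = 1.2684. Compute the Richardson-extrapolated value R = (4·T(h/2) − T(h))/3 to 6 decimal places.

R = (4·T(h/2) − T(h)) / 3 = (4·1.2684 − 0.9309)/3 = (4.1427)/3 = 1.380900.

1.380900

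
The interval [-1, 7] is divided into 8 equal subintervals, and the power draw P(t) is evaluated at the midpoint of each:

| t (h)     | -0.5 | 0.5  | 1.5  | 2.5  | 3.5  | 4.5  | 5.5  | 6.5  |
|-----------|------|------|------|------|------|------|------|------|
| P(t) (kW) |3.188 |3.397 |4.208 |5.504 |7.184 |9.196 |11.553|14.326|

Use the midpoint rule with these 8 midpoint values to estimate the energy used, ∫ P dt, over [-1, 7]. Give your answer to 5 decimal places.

h = 1, n = 8.
h·[y(m₁) + y(m₂) + y(m₃) + y(m₄) + y(m₅) + y(m₆) + y(m₇) + y(m₈)] = 1·(58.556) = 58.55600.

58.55600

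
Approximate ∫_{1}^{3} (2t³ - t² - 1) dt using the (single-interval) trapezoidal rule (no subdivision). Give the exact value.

44

T = (b−a)/2 · [f(1) + f(3)] = 1·[0 + 44] = 44.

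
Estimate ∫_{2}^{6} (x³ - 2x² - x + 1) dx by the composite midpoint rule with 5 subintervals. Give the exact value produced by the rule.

h = (6 − 2)/5 = 0.8.
Midpoints m₁,…,m₅ = 2.4, 3.2, 4, 4.8, 5.6.
f(m₁)=0.904, f(m₂)=10.088, f(m₃)=29, f(m₄)=60.712, f(m₅)=108.296.
h·[f(m₁) + f(m₂) + f(m₃) + f(m₄) + f(m₅)] = 0.8·(209) = 167.2.

167.2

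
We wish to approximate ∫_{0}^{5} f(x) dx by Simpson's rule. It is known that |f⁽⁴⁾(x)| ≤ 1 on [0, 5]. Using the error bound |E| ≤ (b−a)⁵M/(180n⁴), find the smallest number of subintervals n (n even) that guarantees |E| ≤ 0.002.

Need 3125/(180n⁴) ≤ 0.002.
n⁴ ≥ 3125/(180·0.002) = 8680.56 ⇒ n ≥ 9.6524, so the smallest even n is 10. (n must be even for Simpson's rule.)

10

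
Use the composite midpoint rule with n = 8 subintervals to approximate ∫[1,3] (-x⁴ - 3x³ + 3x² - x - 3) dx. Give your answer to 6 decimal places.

h = (3 − 1)/8 = 0.25.
Midpoints m₁,…,m₈ = 1.125, 1.375, 1.625, 1.875, 2.125, 2.375, 2.625, 2.875.
f(m₁)=-6.201416015625, f(m₂)=-10.076416015625, f(m₃)=-16.549072265625, f(m₄)=-26.463134765625, f(m₅)=-40.756103515625, f(m₆)=-60.459228515625, f(m₇)=-86.697509765625, f(m₈)=-120.689697265625.
h·[f(m₁) + f(m₂) + f(m₃) + f(m₄) + f(m₅) + f(m₆) + f(m₇) + f(m₈)] = 0.25·(-367.892578125) = -91.973145.

-91.973145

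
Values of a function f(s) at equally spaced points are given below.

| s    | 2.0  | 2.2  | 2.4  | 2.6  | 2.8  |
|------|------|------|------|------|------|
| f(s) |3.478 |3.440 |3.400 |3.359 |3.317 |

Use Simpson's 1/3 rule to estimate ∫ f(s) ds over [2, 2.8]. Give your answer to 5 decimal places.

h = 0.2, n = 4.
(h/3)·[y₀ + 4y₁ + 2y₂ + 4y₃ + y₄] = 0.066667·(40.791) = 2.71940.

2.71940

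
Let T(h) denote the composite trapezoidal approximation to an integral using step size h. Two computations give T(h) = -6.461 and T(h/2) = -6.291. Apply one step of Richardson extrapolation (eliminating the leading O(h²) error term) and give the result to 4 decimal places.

-6.2343

R = (4·T(h/2) − T(h)) / 3 = (4·(-6.291) − (-6.461))/3 = (-18.703)/3 = -6.2343.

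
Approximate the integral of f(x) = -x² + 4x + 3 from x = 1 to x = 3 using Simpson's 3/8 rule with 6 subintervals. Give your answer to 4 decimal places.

h = (3 − 1)/6 = 0.333333.
Nodes x₀,…,x₆ = 1, 1.333333, 1.666667, 2, 2.333333, 2.666667, 3.
f(x) = -x² + 4x + 3: f₀=6, f₁=6.555556, f₂=6.888889, f₃=7, f₄=6.888889, f₅=6.555556, f₆=6.
(3h/8)·[f₀ + 3f₁ + 3f₂ + 2f₃ + 3f₄ + 3f₅ + f₆] = 0.125·(106.666667) = 13.3333.

13.3333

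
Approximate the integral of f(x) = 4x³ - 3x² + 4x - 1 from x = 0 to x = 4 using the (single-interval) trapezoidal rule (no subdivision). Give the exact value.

444

T = (b−a)/2 · [f(0) + f(4)] = 2·[(-1) + 223] = 444.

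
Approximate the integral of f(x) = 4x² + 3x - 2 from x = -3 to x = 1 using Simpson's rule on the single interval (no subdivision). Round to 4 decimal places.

17.3333

S = (b−a)/6 · [f(-3) + 4f(-1) + f(1)] = 0.666667·[25 + 4·(-1) + 5] = 17.3333.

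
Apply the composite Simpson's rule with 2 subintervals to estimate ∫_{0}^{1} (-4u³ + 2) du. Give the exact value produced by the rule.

h = (1 − 0)/2 = 0.5.
Nodes u₀,…,u₂ = 0, 0.5, 1.
f(u) = -4u³ + 2: f₀=2, f₁=1.5, f₂=-2.
(h/3)·[f₀ + 4f₁ + f₂] = 0.166667·(6) = 1.

1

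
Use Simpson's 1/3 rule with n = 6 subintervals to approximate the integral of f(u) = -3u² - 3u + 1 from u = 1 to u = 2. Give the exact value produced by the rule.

h = (2 − 1)/6 = 0.166667.
Nodes u₀,…,u₆ = 1, 1.166667, 1.333333, 1.5, 1.666667, 1.833333, 2.
f(u) = -3u² - 3u + 1: f₀=-5, f₁=-6.583333, f₂=-8.333333, f₃=-10.25, f₄=-12.333333, f₅=-14.583333, f₆=-17.
(h/3)·[f₀ + 4f₁ + 2f₂ + 4f₃ + 2f₄ + 4f₅ + f₆] = 0.055556·(-189) = -10.5.

-10.5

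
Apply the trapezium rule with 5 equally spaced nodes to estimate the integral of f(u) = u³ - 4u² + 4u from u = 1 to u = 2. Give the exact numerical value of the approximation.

h = (2 − 1)/4 = 0.25.
Nodes u₀,…,u₄ = 1, 1.25, 1.5, 1.75, 2.
f(u) = u³ - 4u² + 4u: f₀=1, f₁=0.703125, f₂=0.375, f₃=0.109375, f₄=0.
(h/2)·[f₀ + 2f₁ + 2f₂ + 2f₃ + f₄] = 0.125·(3.375) = 0.421875.

0.421875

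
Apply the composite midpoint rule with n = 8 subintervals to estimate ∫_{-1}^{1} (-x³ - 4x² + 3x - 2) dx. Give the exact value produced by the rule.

-6.625

h = (1 − (-1))/8 = 0.25.
Midpoints m₁,…,m₈ = -0.875, -0.625, -0.375, -0.125, 0.125, 0.375, 0.625, 0.875.
f(m₁)=-7.017578125, f(m₂)=-5.193359375, f(m₃)=-3.634765625, f(m₄)=-2.435546875, f(m₅)=-1.689453125, f(m₆)=-1.490234375, f(m₇)=-1.931640625, f(m₈)=-3.107421875.
h·[f(m₁) + f(m₂) + f(m₃) + f(m₄) + f(m₅) + f(m₆) + f(m₇) + f(m₈)] = 0.25·(-26.5) = -6.625.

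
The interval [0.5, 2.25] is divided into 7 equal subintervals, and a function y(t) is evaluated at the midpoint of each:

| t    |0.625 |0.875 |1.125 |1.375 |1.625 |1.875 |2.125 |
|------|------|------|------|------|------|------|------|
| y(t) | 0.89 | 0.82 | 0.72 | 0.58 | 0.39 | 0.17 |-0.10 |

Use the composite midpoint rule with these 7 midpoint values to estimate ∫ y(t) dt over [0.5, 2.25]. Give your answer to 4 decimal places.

0.8675

h = 0.25, n = 7.
h·[y(m₁) + y(m₂) + y(m₃) + y(m₄) + y(m₅) + y(m₆) + y(m₇)] = 0.25·(3.47) = 0.8675.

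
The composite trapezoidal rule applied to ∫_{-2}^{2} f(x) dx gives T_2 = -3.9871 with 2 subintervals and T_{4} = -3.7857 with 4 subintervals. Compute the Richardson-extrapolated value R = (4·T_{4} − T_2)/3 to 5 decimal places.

R = (4·T_{4} − T_2) / 3 = (4·(-3.7857) − (-3.9871))/3 = (-11.1557)/3 = -3.71857.

-3.71857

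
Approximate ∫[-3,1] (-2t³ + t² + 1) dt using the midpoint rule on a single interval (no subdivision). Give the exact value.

16

M = (b−a)·f(-1) = 4·(4) = 16.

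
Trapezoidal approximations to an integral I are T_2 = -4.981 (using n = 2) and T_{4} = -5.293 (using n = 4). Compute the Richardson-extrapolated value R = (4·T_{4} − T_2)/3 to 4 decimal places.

-5.3970

R = (4·T_{4} − T_2) / 3 = (4·(-5.293) − (-4.981))/3 = (-16.191)/3 = -5.3970.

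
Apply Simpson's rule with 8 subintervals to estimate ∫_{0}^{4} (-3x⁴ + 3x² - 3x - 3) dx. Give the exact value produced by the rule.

h = (4 − 0)/8 = 0.5.
Nodes x₀,…,x₈ = 0, 0.5, 1, 1.5, 2, 2.5, 3, 3.5, 4.
f(x) = -3x⁴ + 3x² - 3x - 3: f₀=-3, f₁=-3.9375, f₂=-6, f₃=-15.9375, f₄=-45, f₅=-108.9375, f₆=-228, f₇=-426.9375, f₈=-735.
(h/3)·[f₀ + 4f₁ + 2f₂ + 4f₃ + 2f₄ + 4f₅ + 2f₆ + 4f₇ + f₈] = 0.166667·(-3519) = -586.5.

-586.5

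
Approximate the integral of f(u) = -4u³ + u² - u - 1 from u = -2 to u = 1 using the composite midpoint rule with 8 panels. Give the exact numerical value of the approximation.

16.25390625

h = (1 − (-2))/8 = 0.375.
Midpoints m₁,…,m₈ = -1.8125, -1.4375, -1.0625, -0.6875, -0.3125, 0.0625, 0.4375, 0.8125.
f(m₁)=27.9150390625, f(m₂)=14.3857421875, f(m₃)=5.9892578125, f(m₄)=1.4599609375, f(m₅)=-0.4677734375, f(m₆)=-1.0595703125, f(m₇)=-1.5810546875, f(m₈)=-3.2978515625.
h·[f(m₁) + f(m₂) + f(m₃) + f(m₄) + f(m₅) + f(m₆) + f(m₇) + f(m₈)] = 0.375·(43.34375) = 16.25390625.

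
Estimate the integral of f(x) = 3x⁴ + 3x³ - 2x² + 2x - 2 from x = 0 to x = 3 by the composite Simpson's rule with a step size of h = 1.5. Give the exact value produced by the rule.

197.625

h = (3 − 0)/2 = 1.5.
Nodes x₀,…,x₂ = 0, 1.5, 3.
f(x) = 3x⁴ + 3x³ - 2x² + 2x - 2: f₀=-2, f₁=21.8125, f₂=310.
(h/3)·[f₀ + 4f₁ + f₂] = 0.5·(395.25) = 197.625.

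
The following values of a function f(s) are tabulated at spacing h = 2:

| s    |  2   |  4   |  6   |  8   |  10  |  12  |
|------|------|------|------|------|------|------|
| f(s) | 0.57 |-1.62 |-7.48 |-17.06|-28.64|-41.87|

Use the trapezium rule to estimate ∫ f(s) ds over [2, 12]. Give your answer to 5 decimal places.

h = 2, n = 5.
(h/2)·[y₀ + 2y₁ + 2y₂ + 2y₃ + 2y₄ + y₅] = 1·(-150.90) = -150.90000.

-150.90000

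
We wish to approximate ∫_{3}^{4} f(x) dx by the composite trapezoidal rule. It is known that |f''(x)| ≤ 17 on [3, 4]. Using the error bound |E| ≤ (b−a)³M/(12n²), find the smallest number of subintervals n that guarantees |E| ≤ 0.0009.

Need 17/(12n²) ≤ 0.0009.
n² ≥ 17/(12·0.0009) = 1574.07 ⇒ n ≥ 39.6746, so the smallest n is 40.

40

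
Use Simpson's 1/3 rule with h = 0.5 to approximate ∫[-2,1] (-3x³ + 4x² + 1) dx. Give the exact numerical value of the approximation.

26.25

h = (1 − (-2))/6 = 0.5.
Nodes x₀,…,x₆ = -2, -1.5, -1, -0.5, 0, 0.5, 1.
f(x) = -3x³ + 4x² + 1: f₀=41, f₁=20.125, f₂=8, f₃=2.375, f₄=1, f₅=1.625, f₆=2.
(h/3)·[f₀ + 4f₁ + 2f₂ + 4f₃ + 2f₄ + 4f₅ + f₆] = 0.166667·(157.5) = 26.25.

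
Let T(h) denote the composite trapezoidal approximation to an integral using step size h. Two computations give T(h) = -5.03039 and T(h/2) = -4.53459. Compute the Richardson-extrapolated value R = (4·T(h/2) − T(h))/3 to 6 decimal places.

R = (4·T(h/2) − T(h)) / 3 = (4·(-4.53459) − (-5.03039))/3 = (-13.10797)/3 = -4.369323.

-4.369323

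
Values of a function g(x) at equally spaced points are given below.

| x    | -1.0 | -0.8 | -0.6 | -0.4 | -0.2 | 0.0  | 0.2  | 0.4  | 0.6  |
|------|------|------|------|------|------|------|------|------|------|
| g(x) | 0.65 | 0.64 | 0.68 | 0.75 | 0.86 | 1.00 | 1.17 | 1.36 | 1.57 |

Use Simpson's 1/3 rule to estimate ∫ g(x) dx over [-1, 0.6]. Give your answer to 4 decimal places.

h = 0.2, n = 8.
(h/3)·[y₀ + 4y₁ + 2y₂ + 4y₃ + 2y₄ + 4y₅ + 2y₆ + 4y₇ + y₈] = 0.066667·(22.64) = 1.5093.

1.5093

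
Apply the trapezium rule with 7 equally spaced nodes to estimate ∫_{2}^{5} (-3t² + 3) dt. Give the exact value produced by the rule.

-108.375

h = (5 − 2)/6 = 0.5.
Nodes t₀,…,t₆ = 2, 2.5, 3, 3.5, 4, 4.5, 5.
f(t) = -3t² + 3: f₀=-9, f₁=-15.75, f₂=-24, f₃=-33.75, f₄=-45, f₅=-57.75, f₆=-72.
(h/2)·[f₀ + 2f₁ + 2f₂ + 2f₃ + 2f₄ + 2f₅ + f₆] = 0.25·(-433.5) = -108.375.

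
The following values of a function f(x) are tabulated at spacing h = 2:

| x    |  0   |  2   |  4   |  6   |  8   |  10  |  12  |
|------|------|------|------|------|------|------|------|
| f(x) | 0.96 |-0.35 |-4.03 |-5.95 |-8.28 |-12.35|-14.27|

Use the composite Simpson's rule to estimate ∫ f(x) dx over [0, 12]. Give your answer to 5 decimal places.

-75.02000

h = 2, n = 6.
(h/3)·[y₀ + 4y₁ + 2y₂ + 4y₃ + 2y₄ + 4y₅ + y₆] = 0.666667·(-112.53) = -75.02000.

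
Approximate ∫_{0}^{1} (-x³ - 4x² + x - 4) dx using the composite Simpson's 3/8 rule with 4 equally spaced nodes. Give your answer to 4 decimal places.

-5.0833

h = (1 − 0)/3 = 0.333333.
Nodes x₀,…,x₃ = 0, 0.333333, 0.666667, 1.
f(x) = -x³ - 4x² + x - 4: f₀=-4, f₁=-4.148148, f₂=-5.407407, f₃=-8.
(3h/8)·[f₀ + 3f₁ + 3f₂ + f₃] = 0.125·(-40.666667) = -5.0833.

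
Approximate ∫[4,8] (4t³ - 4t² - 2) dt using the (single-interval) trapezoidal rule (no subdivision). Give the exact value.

3960

T = (b−a)/2 · [f(4) + f(8)] = 2·[190 + 1790] = 3960.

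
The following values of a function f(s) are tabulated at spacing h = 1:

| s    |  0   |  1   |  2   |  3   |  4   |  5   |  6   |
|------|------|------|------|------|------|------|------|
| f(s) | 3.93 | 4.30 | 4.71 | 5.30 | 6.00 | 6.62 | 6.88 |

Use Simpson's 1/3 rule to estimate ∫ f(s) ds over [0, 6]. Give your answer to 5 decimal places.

32.37000

h = 1, n = 6.
(h/3)·[y₀ + 4y₁ + 2y₂ + 4y₃ + 2y₄ + 4y₅ + y₆] = 0.333333·(97.11) = 32.37000.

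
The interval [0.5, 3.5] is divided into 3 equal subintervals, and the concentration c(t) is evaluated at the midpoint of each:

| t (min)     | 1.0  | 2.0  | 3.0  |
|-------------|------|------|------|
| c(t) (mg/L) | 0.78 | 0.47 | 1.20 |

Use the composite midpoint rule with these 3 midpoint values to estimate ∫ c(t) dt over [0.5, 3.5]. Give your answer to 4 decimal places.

2.4500

h = 1, n = 3.
h·[y(m₁) + y(m₂) + y(m₃)] = 1·(2.45) = 2.4500.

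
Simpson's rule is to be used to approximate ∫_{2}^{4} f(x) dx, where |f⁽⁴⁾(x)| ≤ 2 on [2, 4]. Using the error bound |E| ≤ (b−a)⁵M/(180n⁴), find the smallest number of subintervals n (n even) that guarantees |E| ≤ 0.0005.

6

Need 64/(180n⁴) ≤ 0.0005.
n⁴ ≥ 64/(180·0.0005) = 711.111 ⇒ n ≥ 5.1640, so the smallest even n is 6. (n must be even for Simpson's rule.)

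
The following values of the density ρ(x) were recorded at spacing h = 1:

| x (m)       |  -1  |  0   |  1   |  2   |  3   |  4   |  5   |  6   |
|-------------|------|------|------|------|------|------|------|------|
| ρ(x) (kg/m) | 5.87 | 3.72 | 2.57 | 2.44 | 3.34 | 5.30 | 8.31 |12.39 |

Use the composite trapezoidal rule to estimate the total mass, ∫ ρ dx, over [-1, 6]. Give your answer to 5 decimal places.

h = 1, n = 7.
(h/2)·[y₀ + 2y₁ + 2y₂ + 2y₃ + 2y₄ + 2y₅ + 2y₆ + y₇] = 0.5·(69.62) = 34.81000.

34.81000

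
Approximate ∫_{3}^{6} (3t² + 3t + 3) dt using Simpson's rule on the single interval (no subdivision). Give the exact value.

238.5

S = (b−a)/6 · [f(3) + 4f(4.5) + f(6)] = 0.5·[39 + 4·77.25 + 129] = 238.5.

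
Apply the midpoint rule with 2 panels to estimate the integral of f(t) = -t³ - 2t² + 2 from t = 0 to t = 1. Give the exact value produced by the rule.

h = (1 − 0)/2 = 0.5.
Midpoints m₁,…,m₂ = 0.25, 0.75.
f(m₁)=1.859375, f(m₂)=0.453125.
h·[f(m₁) + f(m₂)] = 0.5·(2.3125) = 1.15625.

1.15625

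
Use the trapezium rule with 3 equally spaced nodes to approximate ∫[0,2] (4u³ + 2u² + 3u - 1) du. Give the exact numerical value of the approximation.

30

h = (2 − 0)/2 = 1.
Nodes u₀,…,u₂ = 0, 1, 2.
f(u) = 4u³ + 2u² + 3u - 1: f₀=-1, f₁=8, f₂=45.
(h/2)·[f₀ + 2f₁ + f₂] = 0.5·(60) = 30.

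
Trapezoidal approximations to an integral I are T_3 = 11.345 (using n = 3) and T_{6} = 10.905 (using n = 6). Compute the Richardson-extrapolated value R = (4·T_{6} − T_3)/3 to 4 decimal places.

R = (4·T_{6} − T_3) / 3 = (4·10.905 − 11.345)/3 = (32.275)/3 = 10.7583.

10.7583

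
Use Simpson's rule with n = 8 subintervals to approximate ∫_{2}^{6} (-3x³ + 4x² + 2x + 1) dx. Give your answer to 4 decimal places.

-646.6667

h = (6 − 2)/8 = 0.5.
Nodes x₀,…,x₈ = 2, 2.5, 3, 3.5, 4, 4.5, 5, 5.5, 6.
f(x) = -3x³ + 4x² + 2x + 1: f₀=-3, f₁=-15.875, f₂=-38, f₃=-71.625, f₄=-119, f₅=-182.375, f₆=-264, f₇=-366.125, f₈=-491.
(h/3)·[f₀ + 4f₁ + 2f₂ + 4f₃ + 2f₄ + 4f₅ + 2f₆ + 4f₇ + f₈] = 0.166667·(-3880) = -646.6667.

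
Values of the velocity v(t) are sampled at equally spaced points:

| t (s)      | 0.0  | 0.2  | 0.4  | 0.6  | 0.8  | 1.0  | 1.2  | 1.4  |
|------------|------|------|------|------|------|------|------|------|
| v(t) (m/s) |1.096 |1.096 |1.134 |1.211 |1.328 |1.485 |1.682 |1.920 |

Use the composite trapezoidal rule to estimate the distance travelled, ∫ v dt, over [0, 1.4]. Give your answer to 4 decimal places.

h = 0.2, n = 7.
(h/2)·[y₀ + 2y₁ + 2y₂ + 2y₃ + 2y₄ + 2y₅ + 2y₆ + y₇] = 0.1·(18.888) = 1.8888.

1.8888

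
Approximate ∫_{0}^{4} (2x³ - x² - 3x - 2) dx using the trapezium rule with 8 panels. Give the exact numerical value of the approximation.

76.5

h = (4 − 0)/8 = 0.5.
Nodes x₀,…,x₈ = 0, 0.5, 1, 1.5, 2, 2.5, 3, 3.5, 4.
f(x) = 2x³ - x² - 3x - 2: f₀=-2, f₁=-3.5, f₂=-4, f₃=-2, f₄=4, f₅=15.5, f₆=34, f₇=61, f₈=98.
(h/2)·[f₀ + 2f₁ + 2f₂ + 2f₃ + 2f₄ + 2f₅ + 2f₆ + 2f₇ + f₈] = 0.25·(306) = 76.5.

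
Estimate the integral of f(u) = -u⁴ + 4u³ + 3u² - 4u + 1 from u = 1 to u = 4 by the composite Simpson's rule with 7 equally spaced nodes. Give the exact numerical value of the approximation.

86.375

h = (4 − 1)/6 = 0.5.
Nodes u₀,…,u₆ = 1, 1.5, 2, 2.5, 3, 3.5, 4.
f(u) = -u⁴ + 4u³ + 3u² - 4u + 1: f₀=3, f₁=10.1875, f₂=21, f₃=33.1875, f₄=43, f₅=45.1875, f₆=33.
(h/3)·[f₀ + 4f₁ + 2f₂ + 4f₃ + 2f₄ + 4f₅ + f₆] = 0.166667·(518.25) = 86.375.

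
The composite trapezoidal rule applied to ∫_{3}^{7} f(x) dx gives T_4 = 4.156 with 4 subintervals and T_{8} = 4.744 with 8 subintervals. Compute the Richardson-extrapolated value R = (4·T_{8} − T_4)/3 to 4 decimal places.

R = (4·T_{8} − T_4) / 3 = (4·4.744 − 4.156)/3 = (14.820)/3 = 4.9400.

4.9400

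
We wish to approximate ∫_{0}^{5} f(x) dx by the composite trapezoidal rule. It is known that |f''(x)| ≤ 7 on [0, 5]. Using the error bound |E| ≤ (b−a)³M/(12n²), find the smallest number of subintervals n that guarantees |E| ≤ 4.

5

Need 875/(12n²) ≤ 4.
n² ≥ 875/(12·4) = 18.2292 ⇒ n ≥ 4.2696, so the smallest n is 5.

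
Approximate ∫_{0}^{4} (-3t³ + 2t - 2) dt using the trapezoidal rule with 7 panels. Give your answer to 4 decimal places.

h = (4 − 0)/7 = 0.571429.
Nodes t₀,…,t₇ = 0, 0.571429, 1.142857, 1.714286, 2.285714, 2.857143, 3.428571, 4.
f(t) = -3t³ + 2t - 2: f₀=-2, f₁=-1.416910, f₂=-4.192420, f₃=-13.685131, f₄=-33.253644, f₅=-66.256560, f₆=-116.052478, f₇=-186.
(h/2)·[f₀ + 2f₁ + 2f₂ + 2f₃ + 2f₄ + 2f₅ + 2f₆ + f₇] = 0.285714·(-657.714286) = -187.9184.

-187.9184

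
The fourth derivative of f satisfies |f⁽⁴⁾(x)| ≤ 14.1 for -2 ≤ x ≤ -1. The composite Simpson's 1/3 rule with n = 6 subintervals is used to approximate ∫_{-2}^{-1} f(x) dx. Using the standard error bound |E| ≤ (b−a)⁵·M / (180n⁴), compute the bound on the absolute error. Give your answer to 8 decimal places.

0.00006044

|E| ≤ (1)⁵·14.1 / (180·6⁴) = 14.1/233280 = 0.00006044.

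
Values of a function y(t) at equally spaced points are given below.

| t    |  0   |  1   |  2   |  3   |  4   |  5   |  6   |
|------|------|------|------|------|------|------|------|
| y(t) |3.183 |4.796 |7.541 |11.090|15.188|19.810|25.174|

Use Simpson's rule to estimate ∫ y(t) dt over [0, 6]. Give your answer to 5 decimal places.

72.19967

h = 1, n = 6.
(h/3)·[y₀ + 4y₁ + 2y₂ + 4y₃ + 2y₄ + 4y₅ + y₆] = 0.333333·(216.599) = 72.19967.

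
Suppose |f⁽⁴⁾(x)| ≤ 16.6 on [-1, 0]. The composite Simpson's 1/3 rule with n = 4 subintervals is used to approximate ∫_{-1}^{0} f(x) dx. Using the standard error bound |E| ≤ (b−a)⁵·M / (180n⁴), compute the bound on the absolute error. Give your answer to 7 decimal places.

|E| ≤ (1)⁵·16.6 / (180·4⁴) = 16.6/46080 = 0.0003602.

0.0003602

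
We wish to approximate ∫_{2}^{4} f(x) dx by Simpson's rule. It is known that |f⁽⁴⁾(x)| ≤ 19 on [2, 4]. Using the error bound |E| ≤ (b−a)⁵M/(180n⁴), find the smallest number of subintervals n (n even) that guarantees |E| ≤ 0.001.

Need 608/(180n⁴) ≤ 0.001.
n⁴ ≥ 608/(180·0.001) = 3377.78 ⇒ n ≥ 7.6236, so the smallest even n is 8. (n must be even for Simpson's rule.)

8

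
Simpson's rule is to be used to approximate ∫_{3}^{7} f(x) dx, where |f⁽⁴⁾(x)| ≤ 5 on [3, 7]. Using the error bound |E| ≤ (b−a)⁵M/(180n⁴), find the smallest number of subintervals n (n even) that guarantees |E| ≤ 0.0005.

Need 5120/(180n⁴) ≤ 0.0005.
n⁴ ≥ 5120/(180·0.0005) = 56888.9 ⇒ n ≥ 15.4439, so the smallest even n is 16. (n must be even for Simpson's rule.)

16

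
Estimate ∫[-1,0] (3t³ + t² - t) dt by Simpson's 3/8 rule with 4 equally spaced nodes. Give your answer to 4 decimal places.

0.0833

h = (0 − (-1))/3 = 0.333333.
Nodes t₀,…,t₃ = -1, -0.666667, -0.333333, 0.
f(t) = 3t³ + t² - t: f₀=-1, f₁=0.222222, f₂=0.333333, f₃=0.
(3h/8)·[f₀ + 3f₁ + 3f₂ + f₃] = 0.125·(0.666667) = 0.0833.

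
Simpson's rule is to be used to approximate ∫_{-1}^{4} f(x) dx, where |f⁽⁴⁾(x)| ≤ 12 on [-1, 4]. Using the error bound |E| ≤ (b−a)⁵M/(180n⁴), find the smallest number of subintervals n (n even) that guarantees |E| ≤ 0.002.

Need 37500/(180n⁴) ≤ 0.002.
n⁴ ≥ 37500/(180·0.002) = 104167 ⇒ n ≥ 17.9652, so the smallest even n is 18. (n must be even for Simpson's rule.)

18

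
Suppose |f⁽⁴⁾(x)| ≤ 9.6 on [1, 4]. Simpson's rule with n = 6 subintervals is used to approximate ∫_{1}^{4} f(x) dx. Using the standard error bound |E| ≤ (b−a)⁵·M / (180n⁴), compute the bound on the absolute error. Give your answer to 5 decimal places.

0.01000

|E| ≤ (3)⁵·9.6 / (180·6⁴) = 2332.8/233280 = 0.01000.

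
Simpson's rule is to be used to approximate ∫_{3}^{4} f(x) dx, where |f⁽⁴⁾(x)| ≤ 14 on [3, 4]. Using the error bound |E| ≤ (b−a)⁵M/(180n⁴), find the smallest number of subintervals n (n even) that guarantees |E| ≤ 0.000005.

Need 14/(180n⁴) ≤ 0.000005.
n⁴ ≥ 14/(180·0.000005) = 15555.6 ⇒ n ≥ 11.1679, so the smallest even n is 12. (n must be even for Simpson's rule.)

12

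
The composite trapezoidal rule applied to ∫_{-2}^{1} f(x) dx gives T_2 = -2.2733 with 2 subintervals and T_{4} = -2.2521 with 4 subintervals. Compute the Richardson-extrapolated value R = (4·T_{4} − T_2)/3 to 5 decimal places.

R = (4·T_{4} − T_2) / 3 = (4·(-2.2521) − (-2.2733))/3 = (-6.7351)/3 = -2.24503.

-2.24503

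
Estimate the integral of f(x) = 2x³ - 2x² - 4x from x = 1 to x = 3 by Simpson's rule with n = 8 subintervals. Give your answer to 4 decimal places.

6.6667

h = (3 − 1)/8 = 0.25.
Nodes x₀,…,x₈ = 1, 1.25, 1.5, 1.75, 2, 2.25, 2.5, 2.75, 3.
f(x) = 2x³ - 2x² - 4x: f₀=-4, f₁=-4.21875, f₂=-3.75, f₃=-2.40625, f₄=0, f₅=3.65625, f₆=8.75, f₇=15.46875, f₈=24.
(h/3)·[f₀ + 4f₁ + 2f₂ + 4f₃ + 2f₄ + 4f₅ + 2f₆ + 4f₇ + f₈] = 0.083333·(80) = 6.6667.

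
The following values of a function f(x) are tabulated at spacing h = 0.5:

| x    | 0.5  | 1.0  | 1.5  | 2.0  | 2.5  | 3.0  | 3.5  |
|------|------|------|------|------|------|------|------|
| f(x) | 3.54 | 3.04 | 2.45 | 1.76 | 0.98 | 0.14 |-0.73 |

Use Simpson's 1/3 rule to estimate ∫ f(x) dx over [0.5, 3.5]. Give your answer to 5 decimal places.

h = 0.5, n = 6.
(h/3)·[y₀ + 4y₁ + 2y₂ + 4y₃ + 2y₄ + 4y₅ + y₆] = 0.166667·(29.43) = 4.90500.

4.90500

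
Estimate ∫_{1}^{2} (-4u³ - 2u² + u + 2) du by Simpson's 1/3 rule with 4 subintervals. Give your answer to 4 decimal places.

-16.1667

h = (2 − 1)/4 = 0.25.
Nodes u₀,…,u₄ = 1, 1.25, 1.5, 1.75, 2.
f(u) = -4u³ - 2u² + u + 2: f₀=-3, f₁=-7.6875, f₂=-14.5, f₃=-23.8125, f₄=-36.
(h/3)·[f₀ + 4f₁ + 2f₂ + 4f₃ + f₄] = 0.083333·(-194) = -16.1667.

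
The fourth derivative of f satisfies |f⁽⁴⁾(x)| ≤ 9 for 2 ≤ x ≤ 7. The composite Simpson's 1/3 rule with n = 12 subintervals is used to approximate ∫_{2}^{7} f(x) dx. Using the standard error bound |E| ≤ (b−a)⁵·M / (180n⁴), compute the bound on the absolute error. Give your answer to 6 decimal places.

0.007535

|E| ≤ (5)⁵·9 / (180·12⁴) = 28125/3732480 = 0.007535.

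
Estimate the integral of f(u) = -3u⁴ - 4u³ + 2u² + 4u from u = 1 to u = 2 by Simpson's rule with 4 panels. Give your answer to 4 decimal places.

h = (2 − 1)/4 = 0.25.
Nodes u₀,…,u₄ = 1, 1.25, 1.5, 1.75, 2.
f(u) = -3u⁴ - 4u³ + 2u² + 4u: f₀=-1, f₁=-7.01171875, f₂=-18.1875, f₃=-36.44921875, f₄=-64.
(h/3)·[f₀ + 4f₁ + 2f₂ + 4f₃ + f₄] = 0.083333·(-275.21875) = -22.9349.

-22.9349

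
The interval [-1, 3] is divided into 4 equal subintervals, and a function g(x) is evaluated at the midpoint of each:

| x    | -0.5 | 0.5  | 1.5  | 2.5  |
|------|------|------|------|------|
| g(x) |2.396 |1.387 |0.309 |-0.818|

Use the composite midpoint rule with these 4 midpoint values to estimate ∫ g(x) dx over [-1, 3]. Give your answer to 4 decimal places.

3.2740

h = 1, n = 4.
h·[y(m₁) + y(m₂) + y(m₃) + y(m₄)] = 1·(3.274) = 3.2740.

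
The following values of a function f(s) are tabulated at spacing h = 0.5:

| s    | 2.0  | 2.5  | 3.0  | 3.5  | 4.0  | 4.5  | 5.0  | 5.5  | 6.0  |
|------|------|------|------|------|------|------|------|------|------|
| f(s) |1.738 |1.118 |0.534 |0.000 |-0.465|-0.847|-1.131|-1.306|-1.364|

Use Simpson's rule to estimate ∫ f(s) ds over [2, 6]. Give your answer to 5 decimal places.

h = 0.5, n = 8.
(h/3)·[y₀ + 4y₁ + 2y₂ + 4y₃ + 2y₄ + 4y₅ + 2y₆ + 4y₇ + y₈] = 0.166667·(-5.890) = -0.98167.

-0.98167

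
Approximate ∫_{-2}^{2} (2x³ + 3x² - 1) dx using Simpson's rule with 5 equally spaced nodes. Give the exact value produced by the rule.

h = (2 − (-2))/4 = 1.
Nodes x₀,…,x₄ = -2, -1, 0, 1, 2.
f(x) = 2x³ + 3x² - 1: f₀=-5, f₁=0, f₂=-1, f₃=4, f₄=27.
(h/3)·[f₀ + 4f₁ + 2f₂ + 4f₃ + f₄] = 0.333333·(36) = 12.

12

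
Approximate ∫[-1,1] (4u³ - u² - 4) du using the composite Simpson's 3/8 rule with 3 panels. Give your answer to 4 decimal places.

h = (1 − (-1))/3 = 0.666667.
Nodes u₀,…,u₃ = -1, -0.333333, 0.333333, 1.
f(u) = 4u³ - u² - 4: f₀=-9, f₁=-4.259259, f₂=-3.962963, f₃=-1.
(3h/8)·[f₀ + 3f₁ + 3f₂ + f₃] = 0.25·(-34.666667) = -8.6667.

-8.6667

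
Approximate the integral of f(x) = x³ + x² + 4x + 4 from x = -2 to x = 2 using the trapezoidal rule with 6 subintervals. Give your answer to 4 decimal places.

21.6296

h = (2 − (-2))/6 = 0.666667.
Nodes x₀,…,x₆ = -2, -1.333333, -0.666667, 0, 0.666667, 1.333333, 2.
f(x) = x³ + x² + 4x + 4: f₀=-8, f₁=-1.925926, f₂=1.481481, f₃=4, f₄=7.407407, f₅=13.481481, f₆=24.
(h/2)·[f₀ + 2f₁ + 2f₂ + 2f₃ + 2f₄ + 2f₅ + f₆] = 0.333333·(64.888889) = 21.6296.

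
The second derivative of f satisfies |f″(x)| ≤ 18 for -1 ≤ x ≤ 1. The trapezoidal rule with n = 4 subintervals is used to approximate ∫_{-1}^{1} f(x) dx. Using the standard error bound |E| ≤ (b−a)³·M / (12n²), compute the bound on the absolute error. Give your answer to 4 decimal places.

0.7500

|E| ≤ (2)³·18 / (12·4²) = 144/192 = 0.7500.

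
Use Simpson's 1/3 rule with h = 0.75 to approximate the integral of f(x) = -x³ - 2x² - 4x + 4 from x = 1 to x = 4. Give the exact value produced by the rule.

-123.75

h = (4 − 1)/4 = 0.75.
Nodes x₀,…,x₄ = 1, 1.75, 2.5, 3.25, 4.
f(x) = -x³ - 2x² - 4x + 4: f₀=-3, f₁=-14.484375, f₂=-34.125, f₃=-64.453125, f₄=-108.
(h/3)·[f₀ + 4f₁ + 2f₂ + 4f₃ + f₄] = 0.25·(-495) = -123.75.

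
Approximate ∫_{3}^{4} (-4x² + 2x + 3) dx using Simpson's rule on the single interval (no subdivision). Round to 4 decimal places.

-39.3333

S = (b−a)/6 · [f(3) + 4f(3.5) + f(4)] = 0.166667·[(-27) + 4·(-39) + (-53)] = -39.3333.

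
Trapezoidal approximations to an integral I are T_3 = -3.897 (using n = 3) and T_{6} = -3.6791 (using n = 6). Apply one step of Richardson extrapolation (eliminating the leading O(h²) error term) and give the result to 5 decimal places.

-3.60647

R = (4·T_{6} − T_3) / 3 = (4·(-3.6791) − (-3.897))/3 = (-10.8194)/3 = -3.60647.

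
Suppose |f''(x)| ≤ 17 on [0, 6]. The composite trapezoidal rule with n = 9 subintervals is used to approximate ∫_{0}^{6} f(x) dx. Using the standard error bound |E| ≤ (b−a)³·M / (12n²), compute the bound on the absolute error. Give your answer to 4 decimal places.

3.7778

|E| ≤ (6)³·17 / (12·9²) = 3672/972 = 3.7778.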